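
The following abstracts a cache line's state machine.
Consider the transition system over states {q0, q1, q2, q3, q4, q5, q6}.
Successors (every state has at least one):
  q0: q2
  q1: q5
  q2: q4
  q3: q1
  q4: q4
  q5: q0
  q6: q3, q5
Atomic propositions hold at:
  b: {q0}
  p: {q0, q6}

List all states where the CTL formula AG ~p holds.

Sat(~p) = {q1, q2, q3, q4, q5}
AG ~p: greatest fixpoint, start Z0 = {q1, q2, q3, q4, q5}, keep only states in Sat with every successor in Z. Z1 = {q1, q2, q3, q4}; Z2 = {q2, q3, q4}; Z3 = {q2, q4}; fixed.
Sat(AG ~p) = {q2, q4}

{q2, q4}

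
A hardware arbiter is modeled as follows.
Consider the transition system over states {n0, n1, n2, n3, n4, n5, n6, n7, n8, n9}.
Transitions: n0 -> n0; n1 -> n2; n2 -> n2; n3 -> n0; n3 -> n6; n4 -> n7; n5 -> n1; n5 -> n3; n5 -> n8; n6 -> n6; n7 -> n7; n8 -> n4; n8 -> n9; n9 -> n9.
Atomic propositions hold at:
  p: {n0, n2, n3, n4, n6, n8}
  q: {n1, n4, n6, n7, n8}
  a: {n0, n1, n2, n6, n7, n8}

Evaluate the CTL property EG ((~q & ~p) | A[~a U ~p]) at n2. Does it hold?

Sat(~q) = {n0, n2, n3, n5, n9}
Sat(~p) = {n1, n5, n7, n9}
Sat(~q & ~p) = {n5, n9}
Sat(~a) = {n3, n4, n5, n9}
A[~a U ~p]: least fixpoint, start Z0 = Sat(~p) = {n1, n5, n7, n9}, add states in Sat(~a) with every successor in Z. Z1 = {n1, n4, n5, n7, n9}; fixed.
Sat(A[~a U ~p]) = {n1, n4, n5, n7, n9}
Sat((~q & ~p) | A[~a U ~p]) = {n1, n4, n5, n7, n9}
EG ((~q & ~p) | A[~a U ~p]): greatest fixpoint, start Z0 = {n1, n4, n5, n7, n9}, keep only states in Sat with some successor in Z. Z1 = {n4, n5, n7, n9}; Z2 = {n4, n7, n9}; fixed.
Sat(EG ((~q & ~p) | A[~a U ~p])) = {n4, n7, n9}
n2 ∉ Sat(EG ((~q & ~p) | A[~a U ~p])) = {n4, n7, n9}, so the formula does not hold at n2.

No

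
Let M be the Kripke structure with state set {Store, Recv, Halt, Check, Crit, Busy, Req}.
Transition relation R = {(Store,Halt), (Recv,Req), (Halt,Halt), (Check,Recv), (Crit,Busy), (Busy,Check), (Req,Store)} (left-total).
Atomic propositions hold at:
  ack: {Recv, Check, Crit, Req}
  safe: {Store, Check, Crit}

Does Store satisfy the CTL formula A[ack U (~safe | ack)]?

No

Sat(~safe) = {Recv, Halt, Busy, Req}
Sat(~safe | ack) = {Recv, Halt, Check, Crit, Busy, Req}
A[ack U (~safe | ack)]: least fixpoint, start Z0 = Sat((~safe | ack)) = {Recv, Halt, Check, Crit, Busy, Req}, add states in Sat(ack) with every successor in Z. Already a fixed point.
Sat(A[ack U (~safe | ack)]) = {Recv, Halt, Check, Crit, Busy, Req}
Store ∉ Sat(A[ack U (~safe | ack)]) = {Recv, Halt, Check, Crit, Busy, Req}, so the formula does not hold at Store.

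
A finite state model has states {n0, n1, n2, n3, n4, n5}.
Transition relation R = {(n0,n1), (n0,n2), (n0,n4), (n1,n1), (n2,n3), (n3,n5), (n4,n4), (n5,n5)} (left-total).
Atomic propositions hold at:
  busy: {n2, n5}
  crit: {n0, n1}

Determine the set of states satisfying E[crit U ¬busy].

{n0, n1, n3, n4}

Sat(¬busy) = {n0, n1, n3, n4}
E[crit U ¬busy]: least fixpoint, start Z0 = Sat(¬busy) = {n0, n1, n3, n4}, add states in Sat(crit) with some successor in Z. Already a fixed point.
Sat(E[crit U ¬busy]) = {n0, n1, n3, n4}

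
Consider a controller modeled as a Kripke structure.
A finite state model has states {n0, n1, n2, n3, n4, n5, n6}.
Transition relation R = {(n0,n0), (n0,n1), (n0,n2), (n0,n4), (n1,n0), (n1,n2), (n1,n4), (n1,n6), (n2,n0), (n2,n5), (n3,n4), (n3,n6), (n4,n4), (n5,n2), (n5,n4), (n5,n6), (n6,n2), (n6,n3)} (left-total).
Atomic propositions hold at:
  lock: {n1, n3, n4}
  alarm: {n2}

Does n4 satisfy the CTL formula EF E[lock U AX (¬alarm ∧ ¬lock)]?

No

Sat(¬alarm) = {n0, n1, n3, n4, n5, n6}
Sat(¬lock) = {n0, n2, n5, n6}
Sat(¬alarm ∧ ¬lock) = {n0, n5, n6}
Sat(AX (¬alarm ∧ ¬lock)) = {s : every successor in {n0, n5, n6}} = {n2}
E[lock U AX (¬alarm ∧ ¬lock)]: least fixpoint, start Z0 = Sat(AX (¬alarm ∧ ¬lock)) = {n2}, add states in Sat(lock) with some successor in Z. Z1 = {n1, n2}; fixed.
Sat(E[lock U AX (¬alarm ∧ ¬lock)]) = {n1, n2}
EF E[lock U AX (¬alarm ∧ ¬lock)]: least fixpoint, start Z0 = {n1, n2}, add states with some successor in Z. Z1 = {n0, n1, n2, n5, n6}; Z2 = {n0, n1, n2, n3, n5, n6}; fixed.
Sat(EF E[lock U AX (¬alarm ∧ ¬lock)]) = {n0, n1, n2, n3, n5, n6}
n4 ∉ Sat(EF E[lock U AX (¬alarm ∧ ¬lock)]) = {n0, n1, n2, n3, n5, n6}, so the formula does not hold at n4.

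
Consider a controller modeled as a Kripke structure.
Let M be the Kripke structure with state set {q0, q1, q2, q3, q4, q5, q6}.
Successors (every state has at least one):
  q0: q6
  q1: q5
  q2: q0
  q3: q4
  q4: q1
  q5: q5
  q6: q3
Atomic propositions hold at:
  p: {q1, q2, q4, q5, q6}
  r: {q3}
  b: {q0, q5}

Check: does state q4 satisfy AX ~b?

Yes

Sat(~b) = {q1, q2, q3, q4, q6}
Sat(AX ~b) = {s : every successor in {q1, q2, q3, q4, q6}} = {q0, q3, q4, q6}
q4 ∈ Sat(AX ~b) = {q0, q3, q4, q6}, so the formula holds at q4.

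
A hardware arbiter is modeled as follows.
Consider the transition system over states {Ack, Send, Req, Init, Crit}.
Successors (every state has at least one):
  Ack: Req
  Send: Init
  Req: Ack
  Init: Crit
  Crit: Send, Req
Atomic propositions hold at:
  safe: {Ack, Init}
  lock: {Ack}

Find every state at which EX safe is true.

Sat(EX safe) = {s : some successor in {Ack, Init}} = {Send, Req}

{Send, Req}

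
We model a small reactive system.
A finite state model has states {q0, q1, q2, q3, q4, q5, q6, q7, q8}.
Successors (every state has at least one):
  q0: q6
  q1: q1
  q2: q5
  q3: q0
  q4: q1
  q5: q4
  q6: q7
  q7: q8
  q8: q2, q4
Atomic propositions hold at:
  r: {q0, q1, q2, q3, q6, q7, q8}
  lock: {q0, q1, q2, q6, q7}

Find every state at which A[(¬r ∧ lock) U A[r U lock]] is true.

{q0, q1, q2, q3, q6, q7}

Sat(¬r) = {q4, q5}
Sat(¬r ∧ lock) = ∅
A[r U lock]: least fixpoint, start Z0 = Sat(lock) = {q0, q1, q2, q6, q7}, add states in Sat(r) with every successor in Z. Z1 = {q0, q1, q2, q3, q6, q7}; fixed.
Sat(A[r U lock]) = {q0, q1, q2, q3, q6, q7}
A[(¬r ∧ lock) U A[r U lock]]: least fixpoint, start Z0 = Sat(A[r U lock]) = {q0, q1, q2, q3, q6, q7}, add states in Sat(¬r ∧ lock) with every successor in Z. Already a fixed point.
Sat(A[(¬r ∧ lock) U A[r U lock]]) = {q0, q1, q2, q3, q6, q7}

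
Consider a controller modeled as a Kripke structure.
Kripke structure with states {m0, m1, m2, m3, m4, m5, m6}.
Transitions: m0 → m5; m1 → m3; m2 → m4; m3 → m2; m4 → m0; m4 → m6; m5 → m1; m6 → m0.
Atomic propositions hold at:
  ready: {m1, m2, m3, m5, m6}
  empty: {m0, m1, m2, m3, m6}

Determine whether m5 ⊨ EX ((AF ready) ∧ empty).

Yes

AF ready: least fixpoint, start Z0 = {m1, m2, m3, m5, m6}, add states with every successor in Z. Z1 = {m0, m1, m2, m3, m5, m6}; Z2 = {m0, m1, m2, m3, m4, m5, m6}; fixed.
Sat(AF ready) = {m0, m1, m2, m3, m4, m5, m6}
Sat((AF ready) ∧ empty) = {m0, m1, m2, m3, m6}
Sat(EX ((AF ready) ∧ empty)) = {s : some successor in {m0, m1, m2, m3, m6}} = {m1, m3, m4, m5, m6}
m5 ∈ Sat(EX ((AF ready) ∧ empty)) = {m1, m3, m4, m5, m6}, so the formula holds at m5.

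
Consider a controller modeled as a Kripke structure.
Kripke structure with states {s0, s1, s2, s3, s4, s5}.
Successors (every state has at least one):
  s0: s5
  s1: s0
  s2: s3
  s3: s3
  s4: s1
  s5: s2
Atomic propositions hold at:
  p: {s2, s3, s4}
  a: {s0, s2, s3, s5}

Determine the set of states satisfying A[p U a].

{s0, s2, s3, s5}

A[p U a]: least fixpoint, start Z0 = Sat(a) = {s0, s2, s3, s5}, add states in Sat(p) with every successor in Z. Already a fixed point.
Sat(A[p U a]) = {s0, s2, s3, s5}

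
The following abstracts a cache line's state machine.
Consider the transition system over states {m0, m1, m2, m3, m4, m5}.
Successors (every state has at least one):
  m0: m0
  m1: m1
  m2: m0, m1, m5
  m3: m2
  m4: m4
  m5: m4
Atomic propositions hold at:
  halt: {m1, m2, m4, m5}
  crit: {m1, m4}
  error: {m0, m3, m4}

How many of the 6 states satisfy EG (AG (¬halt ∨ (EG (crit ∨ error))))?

3

Sat(¬halt) = {m0, m3}
Sat(crit ∨ error) = {m0, m1, m3, m4}
EG (crit ∨ error): greatest fixpoint, start Z0 = {m0, m1, m3, m4}, keep only states in Sat with some successor in Z. Z1 = {m0, m1, m4}; fixed.
Sat(EG (crit ∨ error)) = {m0, m1, m4}
Sat(¬halt ∨ (EG (crit ∨ error))) = {m0, m1, m3, m4}
AG (¬halt ∨ (EG (crit ∨ error))): greatest fixpoint, start Z0 = {m0, m1, m3, m4}, keep only states in Sat with every successor in Z. Z1 = {m0, m1, m4}; fixed.
Sat(AG (¬halt ∨ (EG (crit ∨ error)))) = {m0, m1, m4}
EG (AG (¬halt ∨ (EG (crit ∨ error)))): greatest fixpoint, start Z0 = {m0, m1, m4}, keep only states in Sat with some successor in Z. Already a fixed point.
Sat(EG (AG (¬halt ∨ (EG (crit ∨ error))))) = {m0, m1, m4}
|Sat(EG (AG (¬halt ∨ (EG (crit ∨ error)))))| = |{m0, m1, m4}| = 3.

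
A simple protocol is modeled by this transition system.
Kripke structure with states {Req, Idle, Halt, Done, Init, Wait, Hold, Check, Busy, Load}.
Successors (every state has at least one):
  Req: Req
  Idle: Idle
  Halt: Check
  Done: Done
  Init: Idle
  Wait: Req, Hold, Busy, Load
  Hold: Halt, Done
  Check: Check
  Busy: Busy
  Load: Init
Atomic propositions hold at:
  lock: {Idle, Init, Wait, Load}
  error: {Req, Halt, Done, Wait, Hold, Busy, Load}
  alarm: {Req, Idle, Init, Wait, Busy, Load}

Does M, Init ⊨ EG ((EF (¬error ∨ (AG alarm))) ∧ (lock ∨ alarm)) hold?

Yes

Sat(¬error) = {Idle, Init, Check}
AG alarm: greatest fixpoint, start Z0 = {Req, Idle, Init, Wait, Busy, Load}, keep only states in Sat with every successor in Z. Z1 = {Req, Idle, Init, Busy, Load}; fixed.
Sat(AG alarm) = {Req, Idle, Init, Busy, Load}
Sat(¬error ∨ (AG alarm)) = {Req, Idle, Init, Check, Busy, Load}
EF (¬error ∨ (AG alarm)): least fixpoint, start Z0 = {Req, Idle, Init, Check, Busy, Load}, add states with some successor in Z. Z1 = {Req, Idle, Halt, Init, Wait, Check, Busy, Load}; Z2 = {Req, Idle, Halt, Init, Wait, Hold, Check, Busy, Load}; fixed.
Sat(EF (¬error ∨ (AG alarm))) = {Req, Idle, Halt, Init, Wait, Hold, Check, Busy, Load}
Sat(lock ∨ alarm) = {Req, Idle, Init, Wait, Busy, Load}
Sat((EF (¬error ∨ (AG alarm))) ∧ (lock ∨ alarm)) = {Req, Idle, Init, Wait, Busy, Load}
EG ((EF (¬error ∨ (AG alarm))) ∧ (lock ∨ alarm)): greatest fixpoint, start Z0 = {Req, Idle, Init, Wait, Busy, Load}, keep only states in Sat with some successor in Z. Already a fixed point.
Sat(EG ((EF (¬error ∨ (AG alarm))) ∧ (lock ∨ alarm))) = {Req, Idle, Init, Wait, Busy, Load}
Init ∈ Sat(EG ((EF (¬error ∨ (AG alarm))) ∧ (lock ∨ alarm))) = {Req, Idle, Init, Wait, Busy, Load}, so the formula holds at Init.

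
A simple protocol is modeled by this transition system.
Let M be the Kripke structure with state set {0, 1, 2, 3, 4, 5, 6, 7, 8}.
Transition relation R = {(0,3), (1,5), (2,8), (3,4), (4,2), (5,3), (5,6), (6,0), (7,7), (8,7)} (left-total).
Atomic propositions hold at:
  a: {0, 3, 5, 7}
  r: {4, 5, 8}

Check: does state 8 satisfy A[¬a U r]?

Sat(¬a) = {1, 2, 4, 6, 8}
A[¬a U r]: least fixpoint, start Z0 = Sat(r) = {4, 5, 8}, add states in Sat(¬a) with every successor in Z. Z1 = {1, 2, 4, 5, 8}; fixed.
Sat(A[¬a U r]) = {1, 2, 4, 5, 8}
8 ∈ Sat(A[¬a U r]) = {1, 2, 4, 5, 8}, so the formula holds at 8.

Yes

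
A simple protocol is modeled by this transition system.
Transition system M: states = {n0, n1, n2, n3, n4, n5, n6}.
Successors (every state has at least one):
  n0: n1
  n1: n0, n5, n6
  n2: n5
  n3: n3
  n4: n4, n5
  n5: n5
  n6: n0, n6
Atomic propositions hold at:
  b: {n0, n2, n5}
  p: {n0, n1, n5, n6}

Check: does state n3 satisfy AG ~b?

Yes

Sat(~b) = {n1, n3, n4, n6}
AG ~b: greatest fixpoint, start Z0 = {n1, n3, n4, n6}, keep only states in Sat with every successor in Z. Z1 = {n3}; fixed.
Sat(AG ~b) = {n3}
n3 ∈ Sat(AG ~b) = {n3}, so the formula holds at n3.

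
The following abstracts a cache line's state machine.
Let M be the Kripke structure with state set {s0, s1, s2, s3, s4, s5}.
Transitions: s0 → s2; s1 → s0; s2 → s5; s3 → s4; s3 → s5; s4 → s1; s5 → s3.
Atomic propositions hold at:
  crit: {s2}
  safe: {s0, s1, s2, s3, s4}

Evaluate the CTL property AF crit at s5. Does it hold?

No

AF crit: least fixpoint, start Z0 = {s2}, add states with every successor in Z. Z1 = {s0, s2}; Z2 = {s0, s1, s2}; Z3 = {s0, s1, s2, s4}; fixed.
Sat(AF crit) = {s0, s1, s2, s4}
s5 ∉ Sat(AF crit) = {s0, s1, s2, s4}, so the formula does not hold at s5.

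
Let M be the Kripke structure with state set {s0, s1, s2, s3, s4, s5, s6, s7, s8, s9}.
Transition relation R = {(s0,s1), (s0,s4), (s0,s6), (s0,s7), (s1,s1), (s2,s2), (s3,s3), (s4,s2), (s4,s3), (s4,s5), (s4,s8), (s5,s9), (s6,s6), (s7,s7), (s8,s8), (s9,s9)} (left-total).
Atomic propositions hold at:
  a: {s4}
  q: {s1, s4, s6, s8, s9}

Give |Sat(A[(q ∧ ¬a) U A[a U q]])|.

5

Sat(¬a) = {s0, s1, s2, s3, s5, s6, s7, s8, s9}
Sat(q ∧ ¬a) = {s1, s6, s8, s9}
A[a U q]: least fixpoint, start Z0 = Sat(q) = {s1, s4, s6, s8, s9}, add states in Sat(a) with every successor in Z. Already a fixed point.
Sat(A[a U q]) = {s1, s4, s6, s8, s9}
A[(q ∧ ¬a) U A[a U q]]: least fixpoint, start Z0 = Sat(A[a U q]) = {s1, s4, s6, s8, s9}, add states in Sat(q ∧ ¬a) with every successor in Z. Already a fixed point.
Sat(A[(q ∧ ¬a) U A[a U q]]) = {s1, s4, s6, s8, s9}
|Sat(A[(q ∧ ¬a) U A[a U q]])| = |{s1, s4, s6, s8, s9}| = 5.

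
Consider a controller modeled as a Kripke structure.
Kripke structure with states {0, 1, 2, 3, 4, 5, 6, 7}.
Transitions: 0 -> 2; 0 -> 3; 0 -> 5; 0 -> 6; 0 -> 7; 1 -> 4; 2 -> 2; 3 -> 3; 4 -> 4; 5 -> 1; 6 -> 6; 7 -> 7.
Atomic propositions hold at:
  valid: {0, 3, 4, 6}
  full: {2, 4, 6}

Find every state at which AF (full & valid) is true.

{1, 4, 5, 6}

Sat(full & valid) = {4, 6}
AF (full & valid): least fixpoint, start Z0 = {4, 6}, add states with every successor in Z. Z1 = {1, 4, 6}; Z2 = {1, 4, 5, 6}; fixed.
Sat(AF (full & valid)) = {1, 4, 5, 6}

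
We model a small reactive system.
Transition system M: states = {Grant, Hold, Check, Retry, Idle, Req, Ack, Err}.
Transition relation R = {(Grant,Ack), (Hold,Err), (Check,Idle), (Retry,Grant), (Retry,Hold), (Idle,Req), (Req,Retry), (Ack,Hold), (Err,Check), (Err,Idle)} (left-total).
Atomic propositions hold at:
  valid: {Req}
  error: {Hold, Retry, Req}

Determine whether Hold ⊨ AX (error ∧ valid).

Sat(error ∧ valid) = {Req}
Sat(AX (error ∧ valid)) = {s : every successor in {Req}} = {Idle}
Hold ∉ Sat(AX (error ∧ valid)) = {Idle}, so the formula does not hold at Hold.

No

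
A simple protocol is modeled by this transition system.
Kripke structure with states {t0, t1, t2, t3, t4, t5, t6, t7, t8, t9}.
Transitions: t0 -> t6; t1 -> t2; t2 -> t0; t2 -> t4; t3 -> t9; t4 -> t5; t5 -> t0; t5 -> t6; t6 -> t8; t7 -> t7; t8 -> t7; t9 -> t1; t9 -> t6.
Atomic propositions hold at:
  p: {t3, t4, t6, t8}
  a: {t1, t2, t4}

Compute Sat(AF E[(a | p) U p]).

Sat(a | p) = {t1, t2, t3, t4, t6, t8}
E[(a | p) U p]: least fixpoint, start Z0 = Sat(p) = {t3, t4, t6, t8}, add states in Sat(a | p) with some successor in Z. Z1 = {t2, t3, t4, t6, t8}; Z2 = {t1, t2, t3, t4, t6, t8}; fixed.
Sat(E[(a | p) U p]) = {t1, t2, t3, t4, t6, t8}
AF E[(a | p) U p]: least fixpoint, start Z0 = {t1, t2, t3, t4, t6, t8}, add states with every successor in Z. Z1 = {t0, t1, t2, t3, t4, t6, t8, t9}; Z2 = {t0, t1, t2, t3, t4, t5, t6, t8, t9}; fixed.
Sat(AF E[(a | p) U p]) = {t0, t1, t2, t3, t4, t5, t6, t8, t9}

{t0, t1, t2, t3, t4, t5, t6, t8, t9}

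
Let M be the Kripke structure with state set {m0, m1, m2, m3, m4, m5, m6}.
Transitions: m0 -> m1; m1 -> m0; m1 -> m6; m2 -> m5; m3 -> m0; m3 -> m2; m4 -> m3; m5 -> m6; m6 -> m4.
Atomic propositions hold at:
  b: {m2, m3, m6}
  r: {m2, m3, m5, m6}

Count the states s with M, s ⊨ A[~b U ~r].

Sat(~b) = {m0, m1, m4, m5}
Sat(~r) = {m0, m1, m4}
A[~b U ~r]: least fixpoint, start Z0 = Sat(~r) = {m0, m1, m4}, add states in Sat(~b) with every successor in Z. Already a fixed point.
Sat(A[~b U ~r]) = {m0, m1, m4}
|Sat(A[~b U ~r])| = |{m0, m1, m4}| = 3.

3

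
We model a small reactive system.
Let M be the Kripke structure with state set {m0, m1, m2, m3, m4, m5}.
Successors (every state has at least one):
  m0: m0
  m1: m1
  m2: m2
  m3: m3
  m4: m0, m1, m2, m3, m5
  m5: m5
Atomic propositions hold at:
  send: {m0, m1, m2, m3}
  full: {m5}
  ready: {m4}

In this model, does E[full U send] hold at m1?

Yes

E[full U send]: least fixpoint, start Z0 = Sat(send) = {m0, m1, m2, m3}, add states in Sat(full) with some successor in Z. Already a fixed point.
Sat(E[full U send]) = {m0, m1, m2, m3}
m1 ∈ Sat(E[full U send]) = {m0, m1, m2, m3}, so the formula holds at m1.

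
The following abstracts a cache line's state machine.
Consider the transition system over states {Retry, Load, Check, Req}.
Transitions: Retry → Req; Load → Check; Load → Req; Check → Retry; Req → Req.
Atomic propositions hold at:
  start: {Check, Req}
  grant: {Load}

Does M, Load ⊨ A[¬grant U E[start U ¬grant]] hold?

Sat(¬grant) = {Retry, Check, Req}
E[start U ¬grant]: least fixpoint, start Z0 = Sat(¬grant) = {Retry, Check, Req}, add states in Sat(start) with some successor in Z. Already a fixed point.
Sat(E[start U ¬grant]) = {Retry, Check, Req}
A[¬grant U E[start U ¬grant]]: least fixpoint, start Z0 = Sat(E[start U ¬grant]) = {Retry, Check, Req}, add states in Sat(¬grant) with every successor in Z. Already a fixed point.
Sat(A[¬grant U E[start U ¬grant]]) = {Retry, Check, Req}
Load ∉ Sat(A[¬grant U E[start U ¬grant]]) = {Retry, Check, Req}, so the formula does not hold at Load.

No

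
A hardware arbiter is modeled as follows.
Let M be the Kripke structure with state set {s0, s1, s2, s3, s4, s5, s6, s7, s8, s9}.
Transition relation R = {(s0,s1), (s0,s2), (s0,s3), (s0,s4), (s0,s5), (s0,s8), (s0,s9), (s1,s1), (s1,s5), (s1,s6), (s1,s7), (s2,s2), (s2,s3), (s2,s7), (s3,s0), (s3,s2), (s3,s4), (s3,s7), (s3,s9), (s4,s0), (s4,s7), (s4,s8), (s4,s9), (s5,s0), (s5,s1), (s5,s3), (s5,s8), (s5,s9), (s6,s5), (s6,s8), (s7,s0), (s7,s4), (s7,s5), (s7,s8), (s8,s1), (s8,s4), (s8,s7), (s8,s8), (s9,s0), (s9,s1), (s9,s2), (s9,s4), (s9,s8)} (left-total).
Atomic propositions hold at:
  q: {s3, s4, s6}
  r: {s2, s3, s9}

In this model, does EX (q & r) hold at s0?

Sat(q & r) = {s3}
Sat(EX (q & r)) = {s : some successor in {s3}} = {s0, s2, s5}
s0 ∈ Sat(EX (q & r)) = {s0, s2, s5}, so the formula holds at s0.

Yes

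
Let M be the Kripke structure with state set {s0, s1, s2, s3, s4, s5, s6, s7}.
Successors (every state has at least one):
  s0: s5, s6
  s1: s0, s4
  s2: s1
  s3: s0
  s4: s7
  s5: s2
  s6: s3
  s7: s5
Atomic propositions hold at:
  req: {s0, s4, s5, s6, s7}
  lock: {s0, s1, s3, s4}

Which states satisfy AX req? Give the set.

{s0, s1, s3, s4, s7}

Sat(AX req) = {s : every successor in {s0, s4, s5, s6, s7}} = {s0, s1, s3, s4, s7}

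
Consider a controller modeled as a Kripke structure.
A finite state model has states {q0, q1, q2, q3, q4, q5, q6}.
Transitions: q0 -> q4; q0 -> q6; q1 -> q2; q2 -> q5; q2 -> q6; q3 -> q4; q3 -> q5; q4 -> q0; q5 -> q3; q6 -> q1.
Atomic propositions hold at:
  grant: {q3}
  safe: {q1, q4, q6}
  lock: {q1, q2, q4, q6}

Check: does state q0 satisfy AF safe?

Yes

AF safe: least fixpoint, start Z0 = {q1, q4, q6}, add states with every successor in Z. Z1 = {q0, q1, q4, q6}; fixed.
Sat(AF safe) = {q0, q1, q4, q6}
q0 ∈ Sat(AF safe) = {q0, q1, q4, q6}, so the formula holds at q0.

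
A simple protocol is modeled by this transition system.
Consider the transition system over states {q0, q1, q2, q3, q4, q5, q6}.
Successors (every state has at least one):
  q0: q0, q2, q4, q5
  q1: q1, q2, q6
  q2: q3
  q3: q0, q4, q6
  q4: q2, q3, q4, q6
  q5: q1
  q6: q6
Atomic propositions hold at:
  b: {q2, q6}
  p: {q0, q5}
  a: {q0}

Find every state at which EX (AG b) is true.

AG b: greatest fixpoint, start Z0 = {q2, q6}, keep only states in Sat with every successor in Z. Z1 = {q6}; fixed.
Sat(AG b) = {q6}
Sat(EX (AG b)) = {s : some successor in {q6}} = {q1, q3, q4, q6}

{q1, q3, q4, q6}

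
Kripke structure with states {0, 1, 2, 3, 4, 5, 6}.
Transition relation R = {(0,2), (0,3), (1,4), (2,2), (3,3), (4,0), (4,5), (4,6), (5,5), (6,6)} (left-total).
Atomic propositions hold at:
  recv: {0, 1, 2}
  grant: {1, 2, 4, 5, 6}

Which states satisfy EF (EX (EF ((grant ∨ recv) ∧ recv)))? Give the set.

Sat(grant ∨ recv) = {0, 1, 2, 4, 5, 6}
Sat((grant ∨ recv) ∧ recv) = {0, 1, 2}
EF ((grant ∨ recv) ∧ recv): least fixpoint, start Z0 = {0, 1, 2}, add states with some successor in Z. Z1 = {0, 1, 2, 4}; fixed.
Sat(EF ((grant ∨ recv) ∧ recv)) = {0, 1, 2, 4}
Sat(EX (EF ((grant ∨ recv) ∧ recv))) = {s : some successor in {0, 1, 2, 4}} = {0, 1, 2, 4}
EF (EX (EF ((grant ∨ recv) ∧ recv))): least fixpoint, start Z0 = {0, 1, 2, 4}, add states with some successor in Z. Already a fixed point.
Sat(EF (EX (EF ((grant ∨ recv) ∧ recv)))) = {0, 1, 2, 4}

{0, 1, 2, 4}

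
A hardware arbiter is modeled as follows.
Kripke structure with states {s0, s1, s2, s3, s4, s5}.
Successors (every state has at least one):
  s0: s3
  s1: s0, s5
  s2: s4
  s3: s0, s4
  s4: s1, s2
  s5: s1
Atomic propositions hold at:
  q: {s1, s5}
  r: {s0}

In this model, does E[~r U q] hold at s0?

No

Sat(~r) = {s1, s2, s3, s4, s5}
E[~r U q]: least fixpoint, start Z0 = Sat(q) = {s1, s5}, add states in Sat(~r) with some successor in Z. Z1 = {s1, s4, s5}; Z2 = {s1, s2, s3, s4, s5}; fixed.
Sat(E[~r U q]) = {s1, s2, s3, s4, s5}
s0 ∉ Sat(E[~r U q]) = {s1, s2, s3, s4, s5}, so the formula does not hold at s0.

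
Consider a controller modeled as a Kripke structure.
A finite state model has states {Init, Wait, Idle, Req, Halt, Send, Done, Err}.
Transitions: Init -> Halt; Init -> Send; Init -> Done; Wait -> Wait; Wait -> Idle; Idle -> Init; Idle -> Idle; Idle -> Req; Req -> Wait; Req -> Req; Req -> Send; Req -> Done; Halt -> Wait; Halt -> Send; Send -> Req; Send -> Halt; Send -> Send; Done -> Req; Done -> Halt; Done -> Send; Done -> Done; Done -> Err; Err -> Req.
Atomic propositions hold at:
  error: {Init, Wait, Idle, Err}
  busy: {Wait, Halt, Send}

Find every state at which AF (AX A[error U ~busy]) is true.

Sat(~busy) = {Init, Idle, Req, Done, Err}
A[error U ~busy]: least fixpoint, start Z0 = Sat(~busy) = {Init, Idle, Req, Done, Err}, add states in Sat(error) with every successor in Z. Already a fixed point.
Sat(A[error U ~busy]) = {Init, Idle, Req, Done, Err}
Sat(AX A[error U ~busy]) = {s : every successor in {Init, Idle, Req, Done, Err}} = {Idle, Err}
AF (AX A[error U ~busy]): least fixpoint, start Z0 = {Idle, Err}, add states with every successor in Z. Already a fixed point.
Sat(AF (AX A[error U ~busy])) = {Idle, Err}

{Idle, Err}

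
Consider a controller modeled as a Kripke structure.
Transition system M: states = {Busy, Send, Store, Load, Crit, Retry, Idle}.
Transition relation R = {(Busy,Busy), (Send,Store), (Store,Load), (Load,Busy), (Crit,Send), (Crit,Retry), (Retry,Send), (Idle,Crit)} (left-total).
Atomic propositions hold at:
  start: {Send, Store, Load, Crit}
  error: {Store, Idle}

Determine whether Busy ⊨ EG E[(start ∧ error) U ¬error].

Yes

Sat(start ∧ error) = {Store}
Sat(¬error) = {Busy, Send, Load, Crit, Retry}
E[(start ∧ error) U ¬error]: least fixpoint, start Z0 = Sat(¬error) = {Busy, Send, Load, Crit, Retry}, add states in Sat(start ∧ error) with some successor in Z. Z1 = {Busy, Send, Store, Load, Crit, Retry}; fixed.
Sat(E[(start ∧ error) U ¬error]) = {Busy, Send, Store, Load, Crit, Retry}
EG E[(start ∧ error) U ¬error]: greatest fixpoint, start Z0 = {Busy, Send, Store, Load, Crit, Retry}, keep only states in Sat with some successor in Z. Already a fixed point.
Sat(EG E[(start ∧ error) U ¬error]) = {Busy, Send, Store, Load, Crit, Retry}
Busy ∈ Sat(EG E[(start ∧ error) U ¬error]) = {Busy, Send, Store, Load, Crit, Retry}, so the formula holds at Busy.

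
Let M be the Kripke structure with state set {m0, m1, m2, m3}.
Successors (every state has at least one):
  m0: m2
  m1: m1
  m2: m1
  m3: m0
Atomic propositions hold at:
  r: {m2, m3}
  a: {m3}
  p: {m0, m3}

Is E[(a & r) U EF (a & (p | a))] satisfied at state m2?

No

Sat(a & r) = {m3}
Sat(p | a) = {m0, m3}
Sat(a & (p | a)) = {m3}
EF (a & (p | a)): least fixpoint, start Z0 = {m3}, add states with some successor in Z. Already a fixed point.
Sat(EF (a & (p | a))) = {m3}
E[(a & r) U EF (a & (p | a))]: least fixpoint, start Z0 = Sat(EF (a & (p | a))) = {m3}, add states in Sat(a & r) with some successor in Z. Already a fixed point.
Sat(E[(a & r) U EF (a & (p | a))]) = {m3}
m2 ∉ Sat(E[(a & r) U EF (a & (p | a))]) = {m3}, so the formula does not hold at m2.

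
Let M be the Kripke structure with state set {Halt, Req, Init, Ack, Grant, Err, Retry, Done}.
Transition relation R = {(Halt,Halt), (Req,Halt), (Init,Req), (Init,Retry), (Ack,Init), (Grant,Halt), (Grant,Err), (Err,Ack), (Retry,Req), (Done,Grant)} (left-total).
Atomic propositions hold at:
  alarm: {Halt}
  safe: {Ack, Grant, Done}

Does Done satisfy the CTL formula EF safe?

Yes

EF safe: least fixpoint, start Z0 = {Ack, Grant, Done}, add states with some successor in Z. Z1 = {Ack, Grant, Err, Done}; fixed.
Sat(EF safe) = {Ack, Grant, Err, Done}
Done ∈ Sat(EF safe) = {Ack, Grant, Err, Done}, so the formula holds at Done.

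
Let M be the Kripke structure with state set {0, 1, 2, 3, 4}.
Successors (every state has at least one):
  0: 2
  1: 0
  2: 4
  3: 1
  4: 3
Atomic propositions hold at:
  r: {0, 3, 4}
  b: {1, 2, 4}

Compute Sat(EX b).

Sat(EX b) = {s : some successor in {1, 2, 4}} = {0, 2, 3}

{0, 2, 3}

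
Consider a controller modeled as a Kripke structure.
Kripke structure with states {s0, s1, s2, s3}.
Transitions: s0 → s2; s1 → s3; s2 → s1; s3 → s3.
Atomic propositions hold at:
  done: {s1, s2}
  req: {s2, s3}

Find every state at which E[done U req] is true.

{s1, s2, s3}

E[done U req]: least fixpoint, start Z0 = Sat(req) = {s2, s3}, add states in Sat(done) with some successor in Z. Z1 = {s1, s2, s3}; fixed.
Sat(E[done U req]) = {s1, s2, s3}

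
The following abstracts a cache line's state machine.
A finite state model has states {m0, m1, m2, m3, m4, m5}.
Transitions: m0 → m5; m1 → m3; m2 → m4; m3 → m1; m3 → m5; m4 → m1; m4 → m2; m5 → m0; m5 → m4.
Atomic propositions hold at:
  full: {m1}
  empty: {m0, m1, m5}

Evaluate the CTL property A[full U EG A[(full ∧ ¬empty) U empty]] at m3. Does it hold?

No

Sat(¬empty) = {m2, m3, m4}
Sat(full ∧ ¬empty) = ∅
A[(full ∧ ¬empty) U empty]: least fixpoint, start Z0 = Sat(empty) = {m0, m1, m5}, add states in Sat(full ∧ ¬empty) with every successor in Z. Already a fixed point.
Sat(A[(full ∧ ¬empty) U empty]) = {m0, m1, m5}
EG A[(full ∧ ¬empty) U empty]: greatest fixpoint, start Z0 = {m0, m1, m5}, keep only states in Sat with some successor in Z. Z1 = {m0, m5}; fixed.
Sat(EG A[(full ∧ ¬empty) U empty]) = {m0, m5}
A[full U EG A[(full ∧ ¬empty) U empty]]: least fixpoint, start Z0 = Sat(EG A[(full ∧ ¬empty) U empty]) = {m0, m5}, add states in Sat(full) with every successor in Z. Already a fixed point.
Sat(A[full U EG A[(full ∧ ¬empty) U empty]]) = {m0, m5}
m3 ∉ Sat(A[full U EG A[(full ∧ ¬empty) U empty]]) = {m0, m5}, so the formula does not hold at m3.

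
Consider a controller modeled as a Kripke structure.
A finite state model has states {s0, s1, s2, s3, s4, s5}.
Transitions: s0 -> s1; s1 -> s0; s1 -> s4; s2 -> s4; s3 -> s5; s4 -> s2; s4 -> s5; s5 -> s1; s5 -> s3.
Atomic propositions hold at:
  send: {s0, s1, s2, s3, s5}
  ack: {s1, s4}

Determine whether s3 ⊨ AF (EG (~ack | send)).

Sat(~ack) = {s0, s2, s3, s5}
Sat(~ack | send) = {s0, s1, s2, s3, s5}
EG (~ack | send): greatest fixpoint, start Z0 = {s0, s1, s2, s3, s5}, keep only states in Sat with some successor in Z. Z1 = {s0, s1, s3, s5}; fixed.
Sat(EG (~ack | send)) = {s0, s1, s3, s5}
AF (EG (~ack | send)): least fixpoint, start Z0 = {s0, s1, s3, s5}, add states with every successor in Z. Already a fixed point.
Sat(AF (EG (~ack | send))) = {s0, s1, s3, s5}
s3 ∈ Sat(AF (EG (~ack | send))) = {s0, s1, s3, s5}, so the formula holds at s3.

Yes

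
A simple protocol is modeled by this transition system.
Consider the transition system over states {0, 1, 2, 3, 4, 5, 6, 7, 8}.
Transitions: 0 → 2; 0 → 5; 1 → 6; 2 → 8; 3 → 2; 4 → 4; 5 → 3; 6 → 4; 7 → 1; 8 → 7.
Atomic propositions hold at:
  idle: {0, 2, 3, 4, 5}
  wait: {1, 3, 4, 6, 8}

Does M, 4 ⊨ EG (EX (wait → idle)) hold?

Sat(wait → idle) = {0, 2, 3, 4, 5, 7}
Sat(EX (wait → idle)) = {s : some successor in {0, 2, 3, 4, 5, 7}} = {0, 3, 4, 5, 6, 8}
EG (EX (wait → idle)): greatest fixpoint, start Z0 = {0, 3, 4, 5, 6, 8}, keep only states in Sat with some successor in Z. Z1 = {0, 4, 5, 6}; Z2 = {0, 4, 6}; Z3 = {4, 6}; fixed.
Sat(EG (EX (wait → idle))) = {4, 6}
4 ∈ Sat(EG (EX (wait → idle))) = {4, 6}, so the formula holds at 4.

Yes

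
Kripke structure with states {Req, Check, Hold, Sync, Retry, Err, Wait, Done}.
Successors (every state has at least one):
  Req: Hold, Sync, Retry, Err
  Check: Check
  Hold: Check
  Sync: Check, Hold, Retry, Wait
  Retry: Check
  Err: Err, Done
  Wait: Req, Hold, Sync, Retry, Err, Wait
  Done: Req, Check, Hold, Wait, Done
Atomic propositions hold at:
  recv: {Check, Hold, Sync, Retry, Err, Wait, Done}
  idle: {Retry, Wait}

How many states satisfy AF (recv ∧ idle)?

Sat(recv ∧ idle) = {Retry, Wait}
AF (recv ∧ idle): least fixpoint, start Z0 = {Retry, Wait}, add states with every successor in Z. Already a fixed point.
Sat(AF (recv ∧ idle)) = {Retry, Wait}
|Sat(AF (recv ∧ idle))| = |{Retry, Wait}| = 2.

2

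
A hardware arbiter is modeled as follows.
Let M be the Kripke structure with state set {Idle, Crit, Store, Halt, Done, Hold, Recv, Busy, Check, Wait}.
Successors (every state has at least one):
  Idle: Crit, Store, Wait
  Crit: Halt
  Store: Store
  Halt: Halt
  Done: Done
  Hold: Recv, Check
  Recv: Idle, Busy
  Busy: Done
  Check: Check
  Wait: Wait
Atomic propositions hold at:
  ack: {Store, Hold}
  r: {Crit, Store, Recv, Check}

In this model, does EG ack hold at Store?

Yes

EG ack: greatest fixpoint, start Z0 = {Store, Hold}, keep only states in Sat with some successor in Z. Z1 = {Store}; fixed.
Sat(EG ack) = {Store}
Store ∈ Sat(EG ack) = {Store}, so the formula holds at Store.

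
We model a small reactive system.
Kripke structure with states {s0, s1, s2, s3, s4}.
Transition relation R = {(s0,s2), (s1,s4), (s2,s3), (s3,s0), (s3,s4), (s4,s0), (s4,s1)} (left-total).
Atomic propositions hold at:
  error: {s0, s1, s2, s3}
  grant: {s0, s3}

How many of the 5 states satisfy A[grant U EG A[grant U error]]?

A[grant U error]: least fixpoint, start Z0 = Sat(error) = {s0, s1, s2, s3}, add states in Sat(grant) with every successor in Z. Already a fixed point.
Sat(A[grant U error]) = {s0, s1, s2, s3}
EG A[grant U error]: greatest fixpoint, start Z0 = {s0, s1, s2, s3}, keep only states in Sat with some successor in Z. Z1 = {s0, s2, s3}; fixed.
Sat(EG A[grant U error]) = {s0, s2, s3}
A[grant U EG A[grant U error]]: least fixpoint, start Z0 = Sat(EG A[grant U error]) = {s0, s2, s3}, add states in Sat(grant) with every successor in Z. Already a fixed point.
Sat(A[grant U EG A[grant U error]]) = {s0, s2, s3}
|Sat(A[grant U EG A[grant U error]])| = |{s0, s2, s3}| = 3.

3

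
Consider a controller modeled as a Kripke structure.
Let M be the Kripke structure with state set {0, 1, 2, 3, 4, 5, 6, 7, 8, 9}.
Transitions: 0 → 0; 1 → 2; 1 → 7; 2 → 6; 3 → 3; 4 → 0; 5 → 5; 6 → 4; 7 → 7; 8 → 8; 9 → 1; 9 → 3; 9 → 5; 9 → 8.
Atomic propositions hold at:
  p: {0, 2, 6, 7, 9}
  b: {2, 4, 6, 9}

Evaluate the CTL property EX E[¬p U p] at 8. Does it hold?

Sat(¬p) = {1, 3, 4, 5, 8}
E[¬p U p]: least fixpoint, start Z0 = Sat(p) = {0, 2, 6, 7, 9}, add states in Sat(¬p) with some successor in Z. Z1 = {0, 1, 2, 4, 6, 7, 9}; fixed.
Sat(E[¬p U p]) = {0, 1, 2, 4, 6, 7, 9}
Sat(EX E[¬p U p]) = {s : some successor in {0, 1, 2, 4, 6, 7, 9}} = {0, 1, 2, 4, 6, 7, 9}
8 ∉ Sat(EX E[¬p U p]) = {0, 1, 2, 4, 6, 7, 9}, so the formula does not hold at 8.

No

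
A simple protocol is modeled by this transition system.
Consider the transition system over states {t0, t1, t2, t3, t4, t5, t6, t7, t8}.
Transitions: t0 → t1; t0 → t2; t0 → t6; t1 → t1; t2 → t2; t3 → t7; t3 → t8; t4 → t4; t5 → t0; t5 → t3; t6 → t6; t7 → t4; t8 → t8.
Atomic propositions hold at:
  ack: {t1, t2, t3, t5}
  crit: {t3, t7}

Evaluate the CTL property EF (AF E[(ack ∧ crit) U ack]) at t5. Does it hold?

Yes

Sat(ack ∧ crit) = {t3}
E[(ack ∧ crit) U ack]: least fixpoint, start Z0 = Sat(ack) = {t1, t2, t3, t5}, add states in Sat(ack ∧ crit) with some successor in Z. Already a fixed point.
Sat(E[(ack ∧ crit) U ack]) = {t1, t2, t3, t5}
AF E[(ack ∧ crit) U ack]: least fixpoint, start Z0 = {t1, t2, t3, t5}, add states with every successor in Z. Already a fixed point.
Sat(AF E[(ack ∧ crit) U ack]) = {t1, t2, t3, t5}
EF (AF E[(ack ∧ crit) U ack]): least fixpoint, start Z0 = {t1, t2, t3, t5}, add states with some successor in Z. Z1 = {t0, t1, t2, t3, t5}; fixed.
Sat(EF (AF E[(ack ∧ crit) U ack])) = {t0, t1, t2, t3, t5}
t5 ∈ Sat(EF (AF E[(ack ∧ crit) U ack])) = {t0, t1, t2, t3, t5}, so the formula holds at t5.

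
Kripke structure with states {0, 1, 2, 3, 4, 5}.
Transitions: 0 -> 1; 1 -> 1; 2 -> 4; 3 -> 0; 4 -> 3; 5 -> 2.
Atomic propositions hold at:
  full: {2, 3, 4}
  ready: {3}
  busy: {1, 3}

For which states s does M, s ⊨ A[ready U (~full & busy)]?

Sat(~full) = {0, 1, 5}
Sat(~full & busy) = {1}
A[ready U (~full & busy)]: least fixpoint, start Z0 = Sat((~full & busy)) = {1}, add states in Sat(ready) with every successor in Z. Already a fixed point.
Sat(A[ready U (~full & busy)]) = {1}

{1}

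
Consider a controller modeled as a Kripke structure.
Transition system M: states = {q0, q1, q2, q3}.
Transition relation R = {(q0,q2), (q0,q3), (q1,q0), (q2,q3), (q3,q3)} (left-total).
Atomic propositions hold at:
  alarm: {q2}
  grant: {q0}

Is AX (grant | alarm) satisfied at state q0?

No

Sat(grant | alarm) = {q0, q2}
Sat(AX (grant | alarm)) = {s : every successor in {q0, q2}} = {q1}
q0 ∉ Sat(AX (grant | alarm)) = {q1}, so the formula does not hold at q0.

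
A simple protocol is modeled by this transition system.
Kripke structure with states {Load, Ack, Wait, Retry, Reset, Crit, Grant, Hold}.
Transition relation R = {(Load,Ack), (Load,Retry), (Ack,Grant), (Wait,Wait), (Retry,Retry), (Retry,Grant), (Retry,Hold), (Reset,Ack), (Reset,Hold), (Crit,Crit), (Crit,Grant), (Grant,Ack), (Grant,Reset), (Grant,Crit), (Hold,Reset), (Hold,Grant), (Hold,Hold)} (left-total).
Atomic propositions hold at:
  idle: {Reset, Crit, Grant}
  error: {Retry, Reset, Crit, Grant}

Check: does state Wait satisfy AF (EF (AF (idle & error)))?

No

Sat(idle & error) = {Reset, Crit, Grant}
AF (idle & error): least fixpoint, start Z0 = {Reset, Crit, Grant}, add states with every successor in Z. Z1 = {Ack, Reset, Crit, Grant}; fixed.
Sat(AF (idle & error)) = {Ack, Reset, Crit, Grant}
EF (AF (idle & error)): least fixpoint, start Z0 = {Ack, Reset, Crit, Grant}, add states with some successor in Z. Z1 = {Load, Ack, Retry, Reset, Crit, Grant, Hold}; fixed.
Sat(EF (AF (idle & error))) = {Load, Ack, Retry, Reset, Crit, Grant, Hold}
AF (EF (AF (idle & error))): least fixpoint, start Z0 = {Load, Ack, Retry, Reset, Crit, Grant, Hold}, add states with every successor in Z. Already a fixed point.
Sat(AF (EF (AF (idle & error)))) = {Load, Ack, Retry, Reset, Crit, Grant, Hold}
Wait ∉ Sat(AF (EF (AF (idle & error)))) = {Load, Ack, Retry, Reset, Crit, Grant, Hold}, so the formula does not hold at Wait.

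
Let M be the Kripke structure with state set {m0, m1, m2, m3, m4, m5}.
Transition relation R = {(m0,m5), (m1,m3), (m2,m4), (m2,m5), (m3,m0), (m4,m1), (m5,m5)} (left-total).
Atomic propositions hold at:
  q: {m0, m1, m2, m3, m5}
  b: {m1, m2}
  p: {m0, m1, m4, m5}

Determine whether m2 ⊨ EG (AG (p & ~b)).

Sat(~b) = {m0, m3, m4, m5}
Sat(p & ~b) = {m0, m4, m5}
AG (p & ~b): greatest fixpoint, start Z0 = {m0, m4, m5}, keep only states in Sat with every successor in Z. Z1 = {m0, m5}; fixed.
Sat(AG (p & ~b)) = {m0, m5}
EG (AG (p & ~b)): greatest fixpoint, start Z0 = {m0, m5}, keep only states in Sat with some successor in Z. Already a fixed point.
Sat(EG (AG (p & ~b))) = {m0, m5}
m2 ∉ Sat(EG (AG (p & ~b))) = {m0, m5}, so the formula does not hold at m2.

No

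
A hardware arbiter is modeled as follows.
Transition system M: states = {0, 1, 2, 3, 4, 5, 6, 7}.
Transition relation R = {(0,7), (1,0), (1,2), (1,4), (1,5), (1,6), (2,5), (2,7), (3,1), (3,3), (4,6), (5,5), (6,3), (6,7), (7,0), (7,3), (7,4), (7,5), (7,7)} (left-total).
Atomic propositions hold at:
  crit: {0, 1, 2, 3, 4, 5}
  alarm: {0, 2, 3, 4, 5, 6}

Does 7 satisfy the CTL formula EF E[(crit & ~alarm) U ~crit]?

Sat(~alarm) = {1, 7}
Sat(crit & ~alarm) = {1}
Sat(~crit) = {6, 7}
E[(crit & ~alarm) U ~crit]: least fixpoint, start Z0 = Sat(~crit) = {6, 7}, add states in Sat(crit & ~alarm) with some successor in Z. Z1 = {1, 6, 7}; fixed.
Sat(E[(crit & ~alarm) U ~crit]) = {1, 6, 7}
EF E[(crit & ~alarm) U ~crit]: least fixpoint, start Z0 = {1, 6, 7}, add states with some successor in Z. Z1 = {0, 1, 2, 3, 4, 6, 7}; fixed.
Sat(EF E[(crit & ~alarm) U ~crit]) = {0, 1, 2, 3, 4, 6, 7}
7 ∈ Sat(EF E[(crit & ~alarm) U ~crit]) = {0, 1, 2, 3, 4, 6, 7}, so the formula holds at 7.

Yes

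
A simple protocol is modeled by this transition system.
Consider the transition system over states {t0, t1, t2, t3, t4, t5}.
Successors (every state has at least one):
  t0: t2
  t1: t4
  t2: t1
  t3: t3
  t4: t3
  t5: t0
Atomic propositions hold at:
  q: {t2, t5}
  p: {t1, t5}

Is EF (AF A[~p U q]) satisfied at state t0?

Yes

Sat(~p) = {t0, t2, t3, t4}
A[~p U q]: least fixpoint, start Z0 = Sat(q) = {t2, t5}, add states in Sat(~p) with every successor in Z. Z1 = {t0, t2, t5}; fixed.
Sat(A[~p U q]) = {t0, t2, t5}
AF A[~p U q]: least fixpoint, start Z0 = {t0, t2, t5}, add states with every successor in Z. Already a fixed point.
Sat(AF A[~p U q]) = {t0, t2, t5}
EF (AF A[~p U q]): least fixpoint, start Z0 = {t0, t2, t5}, add states with some successor in Z. Already a fixed point.
Sat(EF (AF A[~p U q])) = {t0, t2, t5}
t0 ∈ Sat(EF (AF A[~p U q])) = {t0, t2, t5}, so the formula holds at t0.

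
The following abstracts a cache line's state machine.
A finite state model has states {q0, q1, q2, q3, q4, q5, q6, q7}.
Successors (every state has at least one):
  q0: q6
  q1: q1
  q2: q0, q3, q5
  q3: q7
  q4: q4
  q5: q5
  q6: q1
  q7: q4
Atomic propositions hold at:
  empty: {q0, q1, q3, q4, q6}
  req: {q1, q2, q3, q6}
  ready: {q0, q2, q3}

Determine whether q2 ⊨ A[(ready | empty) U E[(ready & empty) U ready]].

Sat(ready | empty) = {q0, q1, q2, q3, q4, q6}
Sat(ready & empty) = {q0, q3}
E[(ready & empty) U ready]: least fixpoint, start Z0 = Sat(ready) = {q0, q2, q3}, add states in Sat(ready & empty) with some successor in Z. Already a fixed point.
Sat(E[(ready & empty) U ready]) = {q0, q2, q3}
A[(ready | empty) U E[(ready & empty) U ready]]: least fixpoint, start Z0 = Sat(E[(ready & empty) U ready]) = {q0, q2, q3}, add states in Sat(ready | empty) with every successor in Z. Already a fixed point.
Sat(A[(ready | empty) U E[(ready & empty) U ready]]) = {q0, q2, q3}
q2 ∈ Sat(A[(ready | empty) U E[(ready & empty) U ready]]) = {q0, q2, q3}, so the formula holds at q2.

Yes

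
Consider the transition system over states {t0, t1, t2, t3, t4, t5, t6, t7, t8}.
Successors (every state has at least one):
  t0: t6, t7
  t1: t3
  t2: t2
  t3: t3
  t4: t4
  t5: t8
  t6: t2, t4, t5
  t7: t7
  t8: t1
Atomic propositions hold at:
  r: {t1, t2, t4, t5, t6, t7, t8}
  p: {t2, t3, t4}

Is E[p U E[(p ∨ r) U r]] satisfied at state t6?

Sat(p ∨ r) = {t1, t2, t3, t4, t5, t6, t7, t8}
E[(p ∨ r) U r]: least fixpoint, start Z0 = Sat(r) = {t1, t2, t4, t5, t6, t7, t8}, add states in Sat(p ∨ r) with some successor in Z. Already a fixed point.
Sat(E[(p ∨ r) U r]) = {t1, t2, t4, t5, t6, t7, t8}
E[p U E[(p ∨ r) U r]]: least fixpoint, start Z0 = Sat(E[(p ∨ r) U r]) = {t1, t2, t4, t5, t6, t7, t8}, add states in Sat(p) with some successor in Z. Already a fixed point.
Sat(E[p U E[(p ∨ r) U r]]) = {t1, t2, t4, t5, t6, t7, t8}
t6 ∈ Sat(E[p U E[(p ∨ r) U r]]) = {t1, t2, t4, t5, t6, t7, t8}, so the formula holds at t6.

Yes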